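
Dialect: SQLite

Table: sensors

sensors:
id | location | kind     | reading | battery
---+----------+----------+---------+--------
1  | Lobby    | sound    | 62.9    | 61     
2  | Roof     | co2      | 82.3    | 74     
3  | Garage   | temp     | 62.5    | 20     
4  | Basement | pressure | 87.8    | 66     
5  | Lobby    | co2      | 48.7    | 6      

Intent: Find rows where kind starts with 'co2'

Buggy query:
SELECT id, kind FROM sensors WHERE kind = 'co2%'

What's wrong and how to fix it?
Bug: '=' compares the literal string including the % character; pattern matching needs LIKE

Fix: Use LIKE for wildcard pattern matching

Corrected query:
SELECT id, kind FROM sensors WHERE kind LIKE 'co2%'

Result:
id | kind
---+-----
2  | co2 
5  | co2 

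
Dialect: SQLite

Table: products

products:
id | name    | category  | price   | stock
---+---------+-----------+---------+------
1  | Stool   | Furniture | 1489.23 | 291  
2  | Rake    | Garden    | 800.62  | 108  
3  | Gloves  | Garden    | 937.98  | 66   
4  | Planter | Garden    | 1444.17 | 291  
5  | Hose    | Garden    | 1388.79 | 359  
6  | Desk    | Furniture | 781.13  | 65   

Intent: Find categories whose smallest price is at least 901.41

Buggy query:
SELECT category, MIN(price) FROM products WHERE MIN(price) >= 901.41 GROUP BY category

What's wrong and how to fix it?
Bug: Aggregates like MIN are computed per group after WHERE runs

Fix: Use HAVING for the per-group MIN condition

Corrected query:
SELECT category, MIN(price) FROM products GROUP BY category HAVING MIN(price) >= 901.41

Result:
(no rows)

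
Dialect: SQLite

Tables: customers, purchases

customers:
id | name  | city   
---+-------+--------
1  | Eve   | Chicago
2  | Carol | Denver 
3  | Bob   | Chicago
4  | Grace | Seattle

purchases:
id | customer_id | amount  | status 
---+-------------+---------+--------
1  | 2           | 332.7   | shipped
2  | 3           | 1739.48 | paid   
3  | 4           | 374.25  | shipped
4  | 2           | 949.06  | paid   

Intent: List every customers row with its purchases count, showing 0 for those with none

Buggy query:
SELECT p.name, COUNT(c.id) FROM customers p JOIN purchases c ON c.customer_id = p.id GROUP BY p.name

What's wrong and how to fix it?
Bug: INNER JOIN drops customers rows that have no matching purchases rows

Fix: Use LEFT JOIN so parents without children still appear (COUNT(c.id) gives 0)

Corrected query:
SELECT p.name, COUNT(c.id) FROM customers p LEFT JOIN purchases c ON c.customer_id = p.id GROUP BY p.name

Result:
name  | COUNT(c.id)
------+------------
Bob   | 1          
Carol | 2          
Eve   | 0          
Grace | 1          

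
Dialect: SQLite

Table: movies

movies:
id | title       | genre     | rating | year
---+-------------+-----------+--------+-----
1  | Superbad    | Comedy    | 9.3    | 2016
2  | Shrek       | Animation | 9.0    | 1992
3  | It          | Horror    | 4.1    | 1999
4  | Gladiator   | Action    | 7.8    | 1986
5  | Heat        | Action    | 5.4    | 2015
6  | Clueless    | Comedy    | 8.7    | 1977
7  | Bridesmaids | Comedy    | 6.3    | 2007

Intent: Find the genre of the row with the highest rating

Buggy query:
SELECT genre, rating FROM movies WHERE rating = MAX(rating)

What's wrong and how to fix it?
Bug: MAX(rating) is an aggregate and cannot be used directly in WHERE

Fix: Wrap MAX in a scalar subquery so WHERE compares against a single value

Corrected query:
SELECT genre, rating FROM movies WHERE rating = (SELECT MAX(rating) FROM movies)

Result:
genre  | rating
-------+-------
Comedy | 9.3   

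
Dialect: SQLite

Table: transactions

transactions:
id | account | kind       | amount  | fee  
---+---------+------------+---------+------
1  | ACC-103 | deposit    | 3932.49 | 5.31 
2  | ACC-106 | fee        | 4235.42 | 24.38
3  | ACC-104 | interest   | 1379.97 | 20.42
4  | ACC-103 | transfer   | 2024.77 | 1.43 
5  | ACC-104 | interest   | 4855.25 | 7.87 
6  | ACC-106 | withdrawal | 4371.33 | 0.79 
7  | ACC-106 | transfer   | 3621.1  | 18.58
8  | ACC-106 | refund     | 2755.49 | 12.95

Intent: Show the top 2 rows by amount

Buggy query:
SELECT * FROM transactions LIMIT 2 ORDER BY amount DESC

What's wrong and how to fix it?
Bug: LIMIT must come after ORDER BY

Fix: Swap the clauses: ORDER BY first, then LIMIT

Corrected query:
SELECT * FROM transactions ORDER BY amount DESC LIMIT 2

Result:
id | account | kind       | amount  | fee 
---+---------+------------+---------+-----
5  | ACC-104 | interest   | 4855.25 | 7.87
6  | ACC-106 | withdrawal | 4371.33 | 0.79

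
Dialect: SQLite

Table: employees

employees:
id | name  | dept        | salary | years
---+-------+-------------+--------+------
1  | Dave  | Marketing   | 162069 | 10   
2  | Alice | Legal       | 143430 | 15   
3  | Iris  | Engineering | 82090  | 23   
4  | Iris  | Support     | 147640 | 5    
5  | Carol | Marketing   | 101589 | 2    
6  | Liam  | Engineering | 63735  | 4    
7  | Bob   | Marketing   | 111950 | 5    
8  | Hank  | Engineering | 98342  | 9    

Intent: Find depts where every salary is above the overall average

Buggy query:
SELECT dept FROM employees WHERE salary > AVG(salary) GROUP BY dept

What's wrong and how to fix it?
Bug: AVG() is an aggregate; it can't sit directly in WHERE

Fix: Use a subquery for AVG and a HAVING MIN(...) filter so the condition holds for every row in the group

Corrected query:
SELECT dept FROM employees GROUP BY dept HAVING MIN(salary) > (SELECT AVG(salary) FROM employees)

Result:
dept   
-------
Legal  
Support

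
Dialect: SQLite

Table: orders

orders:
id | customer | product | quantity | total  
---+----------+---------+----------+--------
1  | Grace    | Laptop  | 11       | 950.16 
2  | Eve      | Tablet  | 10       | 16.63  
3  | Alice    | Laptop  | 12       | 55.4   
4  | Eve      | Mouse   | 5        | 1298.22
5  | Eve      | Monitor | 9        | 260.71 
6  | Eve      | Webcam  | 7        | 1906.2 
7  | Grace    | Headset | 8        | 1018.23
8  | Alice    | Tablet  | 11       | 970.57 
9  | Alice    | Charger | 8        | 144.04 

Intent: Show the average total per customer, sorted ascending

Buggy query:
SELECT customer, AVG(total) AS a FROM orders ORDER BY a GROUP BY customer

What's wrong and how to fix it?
Bug: GROUP BY must precede ORDER BY

Fix: Reorder: SELECT … FROM … GROUP BY … ORDER BY …

Corrected query:
SELECT customer, AVG(total) AS a FROM orders GROUP BY customer ORDER BY a

Result:
customer | a         
---------+-----------
Alice    | 390.003333
Eve      | 870.44    
Grace    | 984.195   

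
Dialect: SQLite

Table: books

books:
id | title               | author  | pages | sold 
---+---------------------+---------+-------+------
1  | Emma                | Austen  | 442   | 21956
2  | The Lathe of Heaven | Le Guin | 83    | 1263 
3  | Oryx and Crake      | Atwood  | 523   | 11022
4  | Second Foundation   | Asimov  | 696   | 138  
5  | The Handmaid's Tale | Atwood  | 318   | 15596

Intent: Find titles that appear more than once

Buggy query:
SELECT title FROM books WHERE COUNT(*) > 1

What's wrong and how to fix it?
Bug: WHERE can't reference COUNT(*); aggregates are computed after WHERE

Fix: GROUP BY title, then filter groups with HAVING COUNT(*) > 1

Corrected query:
SELECT title FROM books GROUP BY title HAVING COUNT(*) > 1

Result:
(no rows)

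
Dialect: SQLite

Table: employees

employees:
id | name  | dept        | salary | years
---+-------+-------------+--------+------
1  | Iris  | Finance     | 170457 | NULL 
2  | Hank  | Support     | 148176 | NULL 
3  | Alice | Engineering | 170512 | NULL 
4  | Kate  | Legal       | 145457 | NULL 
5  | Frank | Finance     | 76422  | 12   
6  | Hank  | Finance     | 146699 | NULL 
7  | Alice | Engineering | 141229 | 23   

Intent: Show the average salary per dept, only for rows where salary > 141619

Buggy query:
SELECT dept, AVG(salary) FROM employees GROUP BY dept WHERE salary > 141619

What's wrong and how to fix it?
Bug: WHERE cannot follow GROUP BY

Fix: Place WHERE between FROM and GROUP BY

Corrected query:
SELECT dept, AVG(salary) FROM employees WHERE salary > 141619 GROUP BY dept

Result:
dept        | AVG(salary)
------------+------------
Engineering | 170512     
Finance     | 158578     
Legal       | 145457     
Support     | 148176     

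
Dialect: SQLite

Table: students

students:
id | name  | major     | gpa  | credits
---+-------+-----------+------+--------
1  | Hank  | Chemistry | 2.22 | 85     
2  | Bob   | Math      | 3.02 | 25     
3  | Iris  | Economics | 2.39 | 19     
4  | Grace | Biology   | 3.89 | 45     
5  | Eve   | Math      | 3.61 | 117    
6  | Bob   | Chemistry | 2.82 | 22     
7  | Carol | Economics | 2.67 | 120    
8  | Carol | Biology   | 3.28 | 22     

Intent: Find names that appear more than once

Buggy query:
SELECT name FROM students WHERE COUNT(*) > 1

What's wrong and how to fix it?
Bug: COUNT(*) is an aggregate and cannot be used in WHERE

Fix: GROUP BY name, then filter groups with HAVING COUNT(*) > 1

Corrected query:
SELECT name FROM students GROUP BY name HAVING COUNT(*) > 1

Result:
name 
-----
Bob  
Carol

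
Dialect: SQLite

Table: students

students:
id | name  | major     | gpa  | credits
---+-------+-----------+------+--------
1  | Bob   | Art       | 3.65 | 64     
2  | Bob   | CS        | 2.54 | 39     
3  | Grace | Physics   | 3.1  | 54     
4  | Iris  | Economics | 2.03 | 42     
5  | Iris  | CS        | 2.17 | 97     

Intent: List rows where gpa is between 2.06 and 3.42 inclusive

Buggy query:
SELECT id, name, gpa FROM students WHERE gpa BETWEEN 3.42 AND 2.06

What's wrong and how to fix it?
Bug: BETWEEN expects the lower bound first; with 3.42 AND 2.06 the range is empty

Fix: Write BETWEEN 2.06 AND 3.42

Corrected query:
SELECT id, name, gpa FROM students WHERE gpa BETWEEN 2.06 AND 3.42

Result:
id | name  | gpa 
---+-------+-----
2  | Bob   | 2.54
3  | Grace | 3.1 
5  | Iris  | 2.17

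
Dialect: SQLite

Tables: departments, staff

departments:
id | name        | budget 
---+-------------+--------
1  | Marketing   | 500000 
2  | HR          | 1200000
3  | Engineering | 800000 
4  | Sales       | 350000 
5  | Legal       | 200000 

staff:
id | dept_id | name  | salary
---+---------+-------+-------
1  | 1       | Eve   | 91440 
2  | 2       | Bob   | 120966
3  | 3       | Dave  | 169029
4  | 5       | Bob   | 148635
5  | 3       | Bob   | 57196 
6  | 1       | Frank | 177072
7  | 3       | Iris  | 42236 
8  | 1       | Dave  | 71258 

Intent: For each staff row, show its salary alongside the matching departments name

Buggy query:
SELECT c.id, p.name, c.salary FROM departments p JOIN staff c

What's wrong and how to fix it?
Bug: JOIN with no ON clause produces a cartesian product; every staff row pairs with every departments row

Fix: Specify the join condition linking the foreign key to the parent id

Corrected query:
SELECT c.id, p.name, c.salary FROM departments p JOIN staff c ON c.dept_id = p.id

Result:
id | name        | salary
---+-------------+-------
1  | Marketing   | 91440 
2  | HR          | 120966
3  | Engineering | 169029
4  | Legal       | 148635
5  | Engineering | 57196 
6  | Marketing   | 177072
7  | Engineering | 42236 
8  | Marketing   | 71258 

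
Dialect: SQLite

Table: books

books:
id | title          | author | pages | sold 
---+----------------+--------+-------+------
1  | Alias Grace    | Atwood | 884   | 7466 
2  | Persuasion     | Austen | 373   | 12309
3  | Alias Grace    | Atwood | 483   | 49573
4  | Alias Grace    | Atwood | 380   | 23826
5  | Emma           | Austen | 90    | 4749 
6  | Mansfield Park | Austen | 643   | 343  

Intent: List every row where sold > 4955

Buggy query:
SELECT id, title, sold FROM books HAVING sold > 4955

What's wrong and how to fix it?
Bug: This is a non-aggregate query (no GROUP BY, no aggregates), so in SQLite the HAVING clause is invalid here; a row-level condition belongs in WHERE

Fix: Use WHERE for row-level filtering

Corrected query:
SELECT id, title, sold FROM books WHERE sold > 4955

Result:
id | title       | sold 
---+-------------+------
1  | Alias Grace | 7466 
2  | Persuasion  | 12309
3  | Alias Grace | 49573
4  | Alias Grace | 23826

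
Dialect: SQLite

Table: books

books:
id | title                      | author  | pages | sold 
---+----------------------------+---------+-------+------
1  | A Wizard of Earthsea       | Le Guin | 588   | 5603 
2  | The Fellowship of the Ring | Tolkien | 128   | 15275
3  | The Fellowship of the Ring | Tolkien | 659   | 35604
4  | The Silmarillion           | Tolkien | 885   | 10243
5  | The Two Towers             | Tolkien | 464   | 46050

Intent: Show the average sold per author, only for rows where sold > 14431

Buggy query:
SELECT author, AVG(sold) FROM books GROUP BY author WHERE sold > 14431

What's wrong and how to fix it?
Bug: WHERE cannot follow GROUP BY

Fix: Move the WHERE clause before GROUP BY

Corrected query:
SELECT author, AVG(sold) FROM books WHERE sold > 14431 GROUP BY author

Result:
author  | AVG(sold)   
--------+-------------
Tolkien | 32309.666667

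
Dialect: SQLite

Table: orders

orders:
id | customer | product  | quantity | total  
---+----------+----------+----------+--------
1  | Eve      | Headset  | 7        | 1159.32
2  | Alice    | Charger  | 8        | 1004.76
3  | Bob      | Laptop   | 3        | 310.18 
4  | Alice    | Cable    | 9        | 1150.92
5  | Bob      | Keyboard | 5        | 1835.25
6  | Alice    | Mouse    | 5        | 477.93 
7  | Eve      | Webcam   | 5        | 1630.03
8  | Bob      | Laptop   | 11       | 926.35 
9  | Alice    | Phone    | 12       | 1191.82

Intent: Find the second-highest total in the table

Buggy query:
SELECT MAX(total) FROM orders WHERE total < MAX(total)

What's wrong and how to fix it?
Bug: The inner MAX is an aggregate inside WHERE, which is not allowed

Fix: Put the inner MAX in a scalar subquery

Corrected query:
SELECT MAX(total) FROM orders WHERE total < (SELECT MAX(total) FROM orders)

Result:
MAX(total)
----------
1630.03   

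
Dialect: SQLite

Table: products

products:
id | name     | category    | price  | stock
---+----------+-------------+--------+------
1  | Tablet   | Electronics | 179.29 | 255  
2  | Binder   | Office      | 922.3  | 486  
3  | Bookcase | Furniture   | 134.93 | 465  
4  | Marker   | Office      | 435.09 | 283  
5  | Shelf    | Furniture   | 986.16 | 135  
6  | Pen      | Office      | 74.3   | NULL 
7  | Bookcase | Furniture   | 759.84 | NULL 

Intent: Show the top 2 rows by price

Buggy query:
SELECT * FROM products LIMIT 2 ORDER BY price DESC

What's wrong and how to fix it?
Bug: LIMIT must come after ORDER BY

Fix: Swap the clauses: ORDER BY first, then LIMIT

Corrected query:
SELECT * FROM products ORDER BY price DESC LIMIT 2

Result:
id | name   | category  | price  | stock
---+--------+-----------+--------+------
5  | Shelf  | Furniture | 986.16 | 135  
2  | Binder | Office    | 922.3  | 486  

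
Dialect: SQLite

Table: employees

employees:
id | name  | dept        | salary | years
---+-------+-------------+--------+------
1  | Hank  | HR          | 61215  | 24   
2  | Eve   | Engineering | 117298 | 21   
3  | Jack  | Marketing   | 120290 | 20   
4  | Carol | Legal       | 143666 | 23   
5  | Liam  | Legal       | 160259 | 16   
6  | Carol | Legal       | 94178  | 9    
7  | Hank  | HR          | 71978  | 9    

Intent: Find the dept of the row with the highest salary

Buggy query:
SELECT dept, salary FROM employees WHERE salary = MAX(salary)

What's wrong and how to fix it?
Bug: WHERE is evaluated per row; an aggregate over the whole table isn't defined there

Fix: Wrap MAX in a scalar subquery so WHERE compares against a single value

Corrected query:
SELECT dept, salary FROM employees WHERE salary = (SELECT MAX(salary) FROM employees)

Result:
dept  | salary
------+-------
Legal | 160259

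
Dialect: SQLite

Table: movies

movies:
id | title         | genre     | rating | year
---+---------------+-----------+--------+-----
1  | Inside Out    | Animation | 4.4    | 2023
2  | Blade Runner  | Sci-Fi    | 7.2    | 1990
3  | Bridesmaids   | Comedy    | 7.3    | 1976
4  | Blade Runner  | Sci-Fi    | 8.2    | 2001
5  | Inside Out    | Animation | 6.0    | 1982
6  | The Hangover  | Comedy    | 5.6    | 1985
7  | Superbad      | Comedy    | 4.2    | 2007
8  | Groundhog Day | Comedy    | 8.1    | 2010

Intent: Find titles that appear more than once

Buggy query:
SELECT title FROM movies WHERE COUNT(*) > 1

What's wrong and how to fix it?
Bug: COUNT(*) is an aggregate and cannot be used in WHERE

Fix: GROUP BY title, then filter groups with HAVING COUNT(*) > 1

Corrected query:
SELECT title FROM movies GROUP BY title HAVING COUNT(*) > 1

Result:
title       
------------
Blade Runner
Inside Out  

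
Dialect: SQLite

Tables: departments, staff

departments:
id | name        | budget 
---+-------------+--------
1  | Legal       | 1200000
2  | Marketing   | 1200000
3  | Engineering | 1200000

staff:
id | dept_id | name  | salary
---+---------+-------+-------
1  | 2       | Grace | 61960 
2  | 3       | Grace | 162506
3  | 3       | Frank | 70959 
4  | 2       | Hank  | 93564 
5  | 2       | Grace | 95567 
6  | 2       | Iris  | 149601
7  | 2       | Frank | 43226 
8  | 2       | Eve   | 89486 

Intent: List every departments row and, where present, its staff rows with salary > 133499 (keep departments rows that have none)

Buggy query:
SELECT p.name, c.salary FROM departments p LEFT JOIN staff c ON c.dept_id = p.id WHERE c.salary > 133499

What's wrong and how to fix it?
Bug: Filtering c.salary in WHERE discards the NULL rows produced by LEFT JOIN, turning it into an inner join

Fix: Put 'c.salary > 133499' in the JOIN's ON clause instead of WHERE

Corrected query:
SELECT p.name, c.salary FROM departments p LEFT JOIN staff c ON c.dept_id = p.id AND c.salary > 133499

Result:
name        | salary
------------+-------
Legal       | NULL  
Marketing   | 149601
Engineering | 162506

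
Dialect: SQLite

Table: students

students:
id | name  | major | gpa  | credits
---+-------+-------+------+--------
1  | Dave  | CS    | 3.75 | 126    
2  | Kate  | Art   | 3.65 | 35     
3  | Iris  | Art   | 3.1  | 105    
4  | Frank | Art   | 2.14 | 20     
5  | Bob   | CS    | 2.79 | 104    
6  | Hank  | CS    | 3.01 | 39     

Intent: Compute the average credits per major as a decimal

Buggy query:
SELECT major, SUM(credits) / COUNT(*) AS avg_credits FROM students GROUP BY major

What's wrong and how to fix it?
Bug: Both operands are integers, so '/' performs integer division and truncates

Fix: Cast one side to REAL so the division keeps the fractional part

Corrected query:
SELECT major, SUM(credits) * 1.0 / COUNT(*) AS avg_credits FROM students GROUP BY major

Result:
major | avg_credits
------+------------
Art   | 53.333333  
CS    | 89.666667  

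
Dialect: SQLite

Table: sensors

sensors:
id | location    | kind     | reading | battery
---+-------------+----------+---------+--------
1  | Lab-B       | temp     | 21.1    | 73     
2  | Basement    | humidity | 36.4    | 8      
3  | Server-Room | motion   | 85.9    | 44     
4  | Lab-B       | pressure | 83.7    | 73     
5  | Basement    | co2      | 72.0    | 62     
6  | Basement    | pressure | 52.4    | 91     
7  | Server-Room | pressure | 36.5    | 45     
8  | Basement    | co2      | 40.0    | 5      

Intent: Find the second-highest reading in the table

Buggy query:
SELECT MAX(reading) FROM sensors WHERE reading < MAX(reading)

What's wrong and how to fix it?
Bug: The inner MAX is an aggregate inside WHERE, which is not allowed

Fix: Compute the overall MAX in a subquery, then take MAX of rows below it

Corrected query:
SELECT MAX(reading) FROM sensors WHERE reading < (SELECT MAX(reading) FROM sensors)

Result:
MAX(reading)
------------
83.7        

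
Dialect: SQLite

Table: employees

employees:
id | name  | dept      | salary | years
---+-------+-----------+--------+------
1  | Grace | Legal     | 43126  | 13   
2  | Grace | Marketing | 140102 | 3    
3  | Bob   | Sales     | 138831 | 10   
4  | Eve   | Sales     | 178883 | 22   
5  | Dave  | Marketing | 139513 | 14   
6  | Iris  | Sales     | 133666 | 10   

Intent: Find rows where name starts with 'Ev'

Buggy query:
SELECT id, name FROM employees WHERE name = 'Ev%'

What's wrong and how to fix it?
Bug: '=' compares the literal string including the % character; pattern matching needs LIKE

Fix: Use LIKE for wildcard pattern matching

Corrected query:
SELECT id, name FROM employees WHERE name LIKE 'Ev%'

Result:
id | name
---+-----
4  | Eve 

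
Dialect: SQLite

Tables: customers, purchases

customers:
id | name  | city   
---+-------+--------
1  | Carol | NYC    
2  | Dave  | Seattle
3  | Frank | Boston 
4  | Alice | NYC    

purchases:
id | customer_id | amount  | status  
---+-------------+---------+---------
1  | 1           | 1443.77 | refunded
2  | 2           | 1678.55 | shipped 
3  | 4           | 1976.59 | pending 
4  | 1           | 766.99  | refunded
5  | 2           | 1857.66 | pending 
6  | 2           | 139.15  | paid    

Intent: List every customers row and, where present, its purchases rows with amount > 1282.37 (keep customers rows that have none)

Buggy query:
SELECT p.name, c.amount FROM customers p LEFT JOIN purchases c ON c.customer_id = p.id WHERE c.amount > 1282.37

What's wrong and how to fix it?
Bug: A WHERE condition on the right-hand table after LEFT JOIN drops unmatched parents

Fix: Put 'c.amount > 1282.37' in the JOIN's ON clause instead of WHERE

Corrected query:
SELECT p.name, c.amount FROM customers p LEFT JOIN purchases c ON c.customer_id = p.id AND c.amount > 1282.37

Result:
name  | amount 
------+--------
Carol | 1443.77
Dave  | 1678.55
Dave  | 1857.66
Frank | NULL   
Alice | 1976.59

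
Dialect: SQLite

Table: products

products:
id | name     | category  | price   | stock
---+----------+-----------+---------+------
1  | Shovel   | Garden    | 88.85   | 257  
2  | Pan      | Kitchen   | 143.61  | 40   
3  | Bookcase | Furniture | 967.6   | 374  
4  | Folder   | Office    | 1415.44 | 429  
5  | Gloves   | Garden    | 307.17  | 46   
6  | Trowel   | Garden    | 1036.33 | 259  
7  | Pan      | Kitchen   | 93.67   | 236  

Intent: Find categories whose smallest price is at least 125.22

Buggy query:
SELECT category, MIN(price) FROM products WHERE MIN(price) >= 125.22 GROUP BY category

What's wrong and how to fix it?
Bug: MIN() in WHERE is a misuse of aggregate

Fix: Use HAVING for the per-group MIN condition

Corrected query:
SELECT category, MIN(price) FROM products GROUP BY category HAVING MIN(price) >= 125.22

Result:
category  | MIN(price)
----------+-----------
Furniture | 967.6     
Office    | 1415.44   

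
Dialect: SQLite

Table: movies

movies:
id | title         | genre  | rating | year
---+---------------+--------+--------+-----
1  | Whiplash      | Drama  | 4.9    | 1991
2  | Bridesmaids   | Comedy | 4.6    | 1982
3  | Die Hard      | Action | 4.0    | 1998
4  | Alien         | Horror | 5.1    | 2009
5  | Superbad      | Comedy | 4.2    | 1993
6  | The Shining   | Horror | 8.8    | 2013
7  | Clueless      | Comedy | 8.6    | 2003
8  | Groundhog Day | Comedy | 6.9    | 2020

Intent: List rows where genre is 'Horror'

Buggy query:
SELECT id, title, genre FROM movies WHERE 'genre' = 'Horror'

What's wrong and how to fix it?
Bug: Single quotes denote string literals in SQL; the column name is being compared as a constant string

Fix: Reference the column as genre without single quotes

Corrected query:
SELECT id, title, genre FROM movies WHERE genre = 'Horror'

Result:
id | title       | genre 
---+-------------+-------
4  | Alien       | Horror
6  | The Shining | Horror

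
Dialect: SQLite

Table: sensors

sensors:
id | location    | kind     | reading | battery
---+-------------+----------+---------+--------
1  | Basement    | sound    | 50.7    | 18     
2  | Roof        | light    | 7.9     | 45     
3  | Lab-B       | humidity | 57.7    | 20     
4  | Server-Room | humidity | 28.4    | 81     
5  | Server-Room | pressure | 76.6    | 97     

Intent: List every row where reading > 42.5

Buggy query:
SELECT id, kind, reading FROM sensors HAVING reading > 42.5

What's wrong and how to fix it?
Bug: HAVING filters the output of aggregation, but this query has no GROUP BY and no aggregate functions, so SQLite rejects it (HAVING clause on a non-aggregate query); the condition here is per row

Fix: Use WHERE for row-level filtering

Corrected query:
SELECT id, kind, reading FROM sensors WHERE reading > 42.5

Result:
id | kind     | reading
---+----------+--------
1  | sound    | 50.7   
3  | humidity | 57.7   
5  | pressure | 76.6   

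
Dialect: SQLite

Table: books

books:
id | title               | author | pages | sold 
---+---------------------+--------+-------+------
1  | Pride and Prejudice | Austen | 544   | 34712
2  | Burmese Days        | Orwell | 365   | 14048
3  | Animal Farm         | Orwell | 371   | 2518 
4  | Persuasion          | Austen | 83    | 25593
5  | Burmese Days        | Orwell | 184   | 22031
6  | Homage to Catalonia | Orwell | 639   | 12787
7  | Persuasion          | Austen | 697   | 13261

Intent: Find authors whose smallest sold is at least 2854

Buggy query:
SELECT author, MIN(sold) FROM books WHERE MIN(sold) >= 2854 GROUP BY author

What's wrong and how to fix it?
Bug: MIN() in WHERE is a misuse of aggregate

Fix: Replace WHERE with HAVING after the GROUP BY

Corrected query:
SELECT author, MIN(sold) FROM books GROUP BY author HAVING MIN(sold) >= 2854

Result:
author | MIN(sold)
-------+----------
Austen | 13261    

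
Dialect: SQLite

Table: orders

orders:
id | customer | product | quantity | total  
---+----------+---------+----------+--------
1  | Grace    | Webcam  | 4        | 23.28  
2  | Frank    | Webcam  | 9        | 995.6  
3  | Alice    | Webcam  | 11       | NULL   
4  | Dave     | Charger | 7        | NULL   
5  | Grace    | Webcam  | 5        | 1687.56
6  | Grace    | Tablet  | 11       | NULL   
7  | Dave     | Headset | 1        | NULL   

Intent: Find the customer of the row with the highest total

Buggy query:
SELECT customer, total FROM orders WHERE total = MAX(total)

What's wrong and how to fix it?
Bug: WHERE is evaluated per row; an aggregate over the whole table isn't defined there

Fix: Wrap MAX in a scalar subquery so WHERE compares against a single value

Corrected query:
SELECT customer, total FROM orders WHERE total = (SELECT MAX(total) FROM orders)

Result:
customer | total  
---------+--------
Grace    | 1687.56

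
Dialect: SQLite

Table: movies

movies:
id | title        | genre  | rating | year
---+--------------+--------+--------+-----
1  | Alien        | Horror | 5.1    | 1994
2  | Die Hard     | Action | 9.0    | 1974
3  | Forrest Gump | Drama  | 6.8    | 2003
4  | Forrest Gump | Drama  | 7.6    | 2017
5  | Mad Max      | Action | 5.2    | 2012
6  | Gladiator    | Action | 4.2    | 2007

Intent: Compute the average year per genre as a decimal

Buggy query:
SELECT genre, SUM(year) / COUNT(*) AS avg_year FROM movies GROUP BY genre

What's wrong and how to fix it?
Bug: Both operands are integers, so '/' performs integer division and truncates

Fix: Cast one side to REAL so the division keeps the fractional part

Corrected query:
SELECT genre, SUM(year) * 1.0 / COUNT(*) AS avg_year FROM movies GROUP BY genre

Result:
genre  | avg_year   
-------+------------
Action | 1997.666667
Drama  | 2010       
Horror | 1994       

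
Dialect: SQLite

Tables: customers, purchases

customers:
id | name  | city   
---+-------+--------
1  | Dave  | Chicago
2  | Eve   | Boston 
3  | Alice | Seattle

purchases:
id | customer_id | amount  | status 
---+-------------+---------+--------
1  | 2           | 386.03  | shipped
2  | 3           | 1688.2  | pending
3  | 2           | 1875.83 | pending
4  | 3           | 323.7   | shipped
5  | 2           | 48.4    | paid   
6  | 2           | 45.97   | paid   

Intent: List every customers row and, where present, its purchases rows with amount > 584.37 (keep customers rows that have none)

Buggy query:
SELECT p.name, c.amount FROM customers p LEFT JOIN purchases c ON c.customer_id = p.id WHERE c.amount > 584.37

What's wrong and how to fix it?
Bug: A WHERE condition on the right-hand table after LEFT JOIN drops unmatched parents

Fix: Move the right-table condition into the ON clause so unmatched parents are kept

Corrected query:
SELECT p.name, c.amount FROM customers p LEFT JOIN purchases c ON c.customer_id = p.id AND c.amount > 584.37

Result:
name  | amount 
------+--------
Dave  | NULL   
Eve   | 1875.83
Alice | 1688.2 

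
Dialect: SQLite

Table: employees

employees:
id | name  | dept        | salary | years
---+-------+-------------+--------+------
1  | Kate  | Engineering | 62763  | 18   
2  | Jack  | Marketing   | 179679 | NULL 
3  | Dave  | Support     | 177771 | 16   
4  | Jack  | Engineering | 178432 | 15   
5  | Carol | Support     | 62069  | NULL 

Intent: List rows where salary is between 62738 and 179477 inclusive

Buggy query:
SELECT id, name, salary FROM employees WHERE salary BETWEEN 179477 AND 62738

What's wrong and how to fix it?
Bug: The bounds are reversed; BETWEEN a AND b requires a <= b to match anything

Fix: Write BETWEEN 62738 AND 179477

Corrected query:
SELECT id, name, salary FROM employees WHERE salary BETWEEN 62738 AND 179477

Result:
id | name | salary
---+------+-------
1  | Kate | 62763 
3  | Dave | 177771
4  | Jack | 178432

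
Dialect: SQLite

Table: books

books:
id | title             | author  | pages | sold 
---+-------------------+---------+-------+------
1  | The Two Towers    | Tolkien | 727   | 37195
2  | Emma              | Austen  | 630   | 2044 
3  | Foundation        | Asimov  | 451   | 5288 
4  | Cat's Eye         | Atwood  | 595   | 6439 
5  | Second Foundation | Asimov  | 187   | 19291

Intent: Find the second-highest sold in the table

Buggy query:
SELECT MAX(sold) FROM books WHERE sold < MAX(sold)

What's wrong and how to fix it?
Bug: The inner MAX is an aggregate inside WHERE, which is not allowed

Fix: Compute the overall MAX in a subquery, then take MAX of rows below it

Corrected query:
SELECT MAX(sold) FROM books WHERE sold < (SELECT MAX(sold) FROM books)

Result:
MAX(sold)
---------
19291    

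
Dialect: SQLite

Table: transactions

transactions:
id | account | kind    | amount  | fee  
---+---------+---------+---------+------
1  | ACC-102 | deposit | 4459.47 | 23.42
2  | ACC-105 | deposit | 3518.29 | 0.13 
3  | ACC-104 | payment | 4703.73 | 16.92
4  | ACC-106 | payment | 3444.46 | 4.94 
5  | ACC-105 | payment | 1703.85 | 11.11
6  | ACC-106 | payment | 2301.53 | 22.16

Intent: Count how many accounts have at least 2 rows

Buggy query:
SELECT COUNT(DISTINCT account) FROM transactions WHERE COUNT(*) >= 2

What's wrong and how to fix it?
Bug: WHERE filters individual rows, not groups, so a group-level COUNT is invalid there

Fix: Use a subquery that GROUPs and filters with HAVING, then count its rows

Corrected query:
SELECT COUNT(*) FROM (SELECT account FROM transactions GROUP BY account HAVING COUNT(*) >= 2)

Result:
COUNT(*)
--------
2       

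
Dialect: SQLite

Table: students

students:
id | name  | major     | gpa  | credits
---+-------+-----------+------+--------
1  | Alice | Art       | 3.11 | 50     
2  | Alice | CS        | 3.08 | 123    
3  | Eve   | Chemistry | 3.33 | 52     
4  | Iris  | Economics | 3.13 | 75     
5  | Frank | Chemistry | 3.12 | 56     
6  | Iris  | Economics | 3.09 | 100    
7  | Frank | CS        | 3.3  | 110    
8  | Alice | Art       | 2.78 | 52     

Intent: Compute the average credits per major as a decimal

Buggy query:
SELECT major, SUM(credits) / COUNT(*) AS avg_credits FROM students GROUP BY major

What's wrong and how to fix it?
Bug: Both operands are integers, so '/' performs integer division and truncates

Fix: Multiply by 1.0 (or CAST to REAL) to force floating-point division

Corrected query:
SELECT major, SUM(credits) * 1.0 / COUNT(*) AS avg_credits FROM students GROUP BY major

Result:
major     | avg_credits
----------+------------
Art       | 51         
CS        | 116.5      
Chemistry | 54         
Economics | 87.5       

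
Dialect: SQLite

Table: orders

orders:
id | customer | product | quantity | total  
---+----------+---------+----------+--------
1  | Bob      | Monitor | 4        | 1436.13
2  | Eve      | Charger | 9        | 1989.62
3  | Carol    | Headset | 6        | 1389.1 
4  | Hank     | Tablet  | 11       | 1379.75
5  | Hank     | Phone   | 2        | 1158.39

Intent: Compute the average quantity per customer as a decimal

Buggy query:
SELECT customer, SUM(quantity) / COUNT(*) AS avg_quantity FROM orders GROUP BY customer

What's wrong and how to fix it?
Bug: SUM(quantity) and COUNT(*) are both integers; the division truncates the fractional part

Fix: Multiply by 1.0 (or CAST to REAL) to force floating-point division

Corrected query:
SELECT customer, SUM(quantity) * 1.0 / COUNT(*) AS avg_quantity FROM orders GROUP BY customer

Result:
customer | avg_quantity
---------+-------------
Bob      | 4           
Carol    | 6           
Eve      | 9           
Hank     | 6.5         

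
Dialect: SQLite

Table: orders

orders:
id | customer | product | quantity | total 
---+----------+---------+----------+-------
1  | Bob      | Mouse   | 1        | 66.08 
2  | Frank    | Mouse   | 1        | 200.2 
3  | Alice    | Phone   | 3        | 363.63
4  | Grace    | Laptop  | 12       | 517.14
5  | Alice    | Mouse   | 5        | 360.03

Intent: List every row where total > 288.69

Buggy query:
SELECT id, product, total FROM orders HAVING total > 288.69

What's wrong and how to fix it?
Bug: This is a non-aggregate query (no GROUP BY, no aggregates), so in SQLite the HAVING clause is invalid here; a row-level condition belongs in WHERE

Fix: Replace HAVING with WHERE since the condition applies to individual rows

Corrected query:
SELECT id, product, total FROM orders WHERE total > 288.69

Result:
id | product | total 
---+---------+-------
3  | Phone   | 363.63
4  | Laptop  | 517.14
5  | Mouse   | 360.03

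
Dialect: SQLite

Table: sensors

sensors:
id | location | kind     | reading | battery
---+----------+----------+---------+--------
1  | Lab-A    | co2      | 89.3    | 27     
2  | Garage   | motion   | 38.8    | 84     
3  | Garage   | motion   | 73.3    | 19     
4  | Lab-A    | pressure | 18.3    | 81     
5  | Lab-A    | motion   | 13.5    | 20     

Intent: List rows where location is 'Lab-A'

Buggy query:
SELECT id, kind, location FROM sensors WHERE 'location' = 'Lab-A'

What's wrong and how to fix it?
Bug: 'location' in single quotes is a string literal, not the column; the comparison is literal-vs-literal and never true

Fix: Reference the column as location without single quotes

Corrected query:
SELECT id, kind, location FROM sensors WHERE location = 'Lab-A'

Result:
id | kind     | location
---+----------+---------
1  | co2      | Lab-A   
4  | pressure | Lab-A   
5  | motion   | Lab-A   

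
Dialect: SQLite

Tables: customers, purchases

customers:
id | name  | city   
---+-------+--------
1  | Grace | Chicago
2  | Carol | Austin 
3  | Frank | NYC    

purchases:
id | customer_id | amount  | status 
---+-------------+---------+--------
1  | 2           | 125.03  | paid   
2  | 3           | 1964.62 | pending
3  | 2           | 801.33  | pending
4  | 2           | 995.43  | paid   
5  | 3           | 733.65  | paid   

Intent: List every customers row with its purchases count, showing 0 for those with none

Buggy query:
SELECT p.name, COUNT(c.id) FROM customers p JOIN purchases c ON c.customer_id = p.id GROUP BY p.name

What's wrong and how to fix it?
Bug: INNER JOIN drops customers rows that have no matching purchases rows

Fix: Switch to LEFT JOIN to retain unmatched parent rows

Corrected query:
SELECT p.name, COUNT(c.id) FROM customers p LEFT JOIN purchases c ON c.customer_id = p.id GROUP BY p.name

Result:
name  | COUNT(c.id)
------+------------
Carol | 3          
Frank | 2          
Grace | 0          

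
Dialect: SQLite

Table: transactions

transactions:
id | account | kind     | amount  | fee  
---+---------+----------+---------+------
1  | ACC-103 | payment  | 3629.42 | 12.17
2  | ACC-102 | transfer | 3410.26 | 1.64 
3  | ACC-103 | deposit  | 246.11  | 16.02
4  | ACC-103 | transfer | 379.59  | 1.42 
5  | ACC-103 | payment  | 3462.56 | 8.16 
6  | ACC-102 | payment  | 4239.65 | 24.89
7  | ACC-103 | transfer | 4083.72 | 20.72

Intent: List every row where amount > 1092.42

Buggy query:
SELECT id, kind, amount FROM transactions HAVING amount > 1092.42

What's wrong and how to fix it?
Bug: This is a non-aggregate query (no GROUP BY, no aggregates), so in SQLite the HAVING clause is invalid here; a row-level condition belongs in WHERE

Fix: Replace HAVING with WHERE since the condition applies to individual rows

Corrected query:
SELECT id, kind, amount FROM transactions WHERE amount > 1092.42

Result:
id | kind     | amount 
---+----------+--------
1  | payment  | 3629.42
2  | transfer | 3410.26
5  | payment  | 3462.56
6  | payment  | 4239.65
7  | transfer | 4083.72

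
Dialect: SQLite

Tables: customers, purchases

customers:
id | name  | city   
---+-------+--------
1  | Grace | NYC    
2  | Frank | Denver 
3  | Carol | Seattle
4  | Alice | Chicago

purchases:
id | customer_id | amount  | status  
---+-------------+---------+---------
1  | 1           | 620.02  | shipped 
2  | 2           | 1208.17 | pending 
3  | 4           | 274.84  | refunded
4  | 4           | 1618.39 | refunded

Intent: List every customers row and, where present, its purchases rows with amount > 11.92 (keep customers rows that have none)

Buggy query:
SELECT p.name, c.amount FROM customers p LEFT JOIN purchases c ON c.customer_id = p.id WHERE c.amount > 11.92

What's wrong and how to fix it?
Bug: A WHERE condition on the right-hand table after LEFT JOIN drops unmatched parents

Fix: Put 'c.amount > 11.92' in the JOIN's ON clause instead of WHERE

Corrected query:
SELECT p.name, c.amount FROM customers p LEFT JOIN purchases c ON c.customer_id = p.id AND c.amount > 11.92

Result:
name  | amount 
------+--------
Grace | 620.02 
Frank | 1208.17
Carol | NULL   
Alice | 274.84 
Alice | 1618.39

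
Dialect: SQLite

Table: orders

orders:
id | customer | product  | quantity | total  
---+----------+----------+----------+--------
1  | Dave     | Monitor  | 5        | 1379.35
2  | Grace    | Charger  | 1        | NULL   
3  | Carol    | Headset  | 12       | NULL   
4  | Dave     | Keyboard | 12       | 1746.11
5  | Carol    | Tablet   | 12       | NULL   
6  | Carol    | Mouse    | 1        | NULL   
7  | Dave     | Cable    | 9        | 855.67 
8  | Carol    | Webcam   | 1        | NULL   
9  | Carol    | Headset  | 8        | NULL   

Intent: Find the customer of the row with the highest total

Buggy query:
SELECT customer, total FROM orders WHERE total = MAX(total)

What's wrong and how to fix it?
Bug: WHERE is evaluated per row; an aggregate over the whole table isn't defined there

Fix: Use a subquery: WHERE total = (SELECT MAX(total) FROM orders)

Corrected query:
SELECT customer, total FROM orders WHERE total = (SELECT MAX(total) FROM orders)

Result:
customer | total  
---------+--------
Dave     | 1746.11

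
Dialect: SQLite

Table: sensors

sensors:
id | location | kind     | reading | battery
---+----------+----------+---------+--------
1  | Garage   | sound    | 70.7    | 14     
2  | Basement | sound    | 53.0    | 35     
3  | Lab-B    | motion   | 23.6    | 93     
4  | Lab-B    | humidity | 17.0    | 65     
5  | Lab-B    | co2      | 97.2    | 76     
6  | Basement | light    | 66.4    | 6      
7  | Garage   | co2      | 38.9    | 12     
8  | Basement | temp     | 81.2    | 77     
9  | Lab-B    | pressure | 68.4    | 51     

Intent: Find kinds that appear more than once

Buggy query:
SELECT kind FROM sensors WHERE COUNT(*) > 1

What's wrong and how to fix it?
Bug: COUNT(*) is an aggregate and cannot be used in WHERE

Fix: Group first, then use HAVING for the count condition

Corrected query:
SELECT kind FROM sensors GROUP BY kind HAVING COUNT(*) > 1

Result:
kind 
-----
co2  
sound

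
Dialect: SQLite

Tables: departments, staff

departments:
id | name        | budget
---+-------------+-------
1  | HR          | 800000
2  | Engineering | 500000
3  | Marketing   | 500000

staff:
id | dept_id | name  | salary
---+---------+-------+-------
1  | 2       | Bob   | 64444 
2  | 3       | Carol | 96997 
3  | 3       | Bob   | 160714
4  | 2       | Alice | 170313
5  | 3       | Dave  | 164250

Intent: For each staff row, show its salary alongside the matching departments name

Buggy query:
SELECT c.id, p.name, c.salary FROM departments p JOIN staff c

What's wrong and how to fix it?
Bug: Missing join condition: each staff row is matched to all departments rows instead of just its own

Fix: Add ON c.dept_id = p.id to the JOIN

Corrected query:
SELECT c.id, p.name, c.salary FROM departments p JOIN staff c ON c.dept_id = p.id

Result:
id | name        | salary
---+-------------+-------
1  | Engineering | 64444 
2  | Marketing   | 96997 
3  | Marketing   | 160714
4  | Engineering | 170313
5  | Marketing   | 164250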